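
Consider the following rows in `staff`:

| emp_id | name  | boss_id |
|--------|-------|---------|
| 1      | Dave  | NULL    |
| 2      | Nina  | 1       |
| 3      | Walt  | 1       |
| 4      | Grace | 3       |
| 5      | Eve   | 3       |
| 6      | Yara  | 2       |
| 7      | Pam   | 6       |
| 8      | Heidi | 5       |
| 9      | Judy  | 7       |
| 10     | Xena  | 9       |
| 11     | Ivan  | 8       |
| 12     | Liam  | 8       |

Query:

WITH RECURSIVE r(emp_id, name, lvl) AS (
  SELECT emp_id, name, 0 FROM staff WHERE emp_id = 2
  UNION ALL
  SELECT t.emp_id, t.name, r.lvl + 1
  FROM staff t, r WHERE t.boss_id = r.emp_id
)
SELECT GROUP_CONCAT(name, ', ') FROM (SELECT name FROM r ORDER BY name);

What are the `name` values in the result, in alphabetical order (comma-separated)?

Base: emp_id=2 (Nina) at lvl 0.
Iteration 1: rows with boss_id in {2} -> Yara (id 6, lvl 1).
Iteration 2: rows with boss_id in {6} -> Pam (id 7, lvl 2).
Iteration 3: rows with boss_id in {7} -> Judy (id 9, lvl 3).
Iteration 4: rows with boss_id in {9} -> Xena (id 10, lvl 4).
Iteration 5: no rows with boss_id in {10}; recursion stops.

Judy, Nina, Pam, Xena, Yara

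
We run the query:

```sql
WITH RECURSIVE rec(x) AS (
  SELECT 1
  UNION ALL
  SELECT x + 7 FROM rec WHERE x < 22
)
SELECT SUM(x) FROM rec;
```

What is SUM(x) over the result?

Base: x=1.
Iteration 1: 1 < 22 holds -> x = 1 + 7 = 8.
Iteration 2: 8 < 22 holds -> x = 8 + 7 = 15.
Iteration 3: 15 < 22 holds -> x = 15 + 7 = 22.
Iteration 4: 22 < 22 fails; recursion stops.
SUM(x) = 1 + 8 + 15 + 22 = 46.

46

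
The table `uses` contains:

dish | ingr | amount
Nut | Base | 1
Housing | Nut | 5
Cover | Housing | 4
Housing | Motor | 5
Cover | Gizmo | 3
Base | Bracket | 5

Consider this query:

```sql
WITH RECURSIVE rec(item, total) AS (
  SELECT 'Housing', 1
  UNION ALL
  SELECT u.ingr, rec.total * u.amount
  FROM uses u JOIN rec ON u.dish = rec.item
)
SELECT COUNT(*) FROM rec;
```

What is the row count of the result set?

Base: (Housing, total=1).
Iteration 1: components of {Housing} -> Motor = 1*5 = 5, Nut = 1*5 = 5.
Iteration 2: components of {Motor,Nut} -> Base = 5*1 = 5.
Iteration 3: components of {Base} -> Bracket = 5*5 = 25.
Iteration 4: no further components; recursion stops.
Total rows emitted: 5.

5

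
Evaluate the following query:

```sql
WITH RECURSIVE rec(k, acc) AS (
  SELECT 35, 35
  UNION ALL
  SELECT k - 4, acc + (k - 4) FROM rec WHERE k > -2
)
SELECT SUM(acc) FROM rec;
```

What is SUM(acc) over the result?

Base: k=35, acc=35.
Iteration 1: 35 > -2 holds -> k = 35 - 4 = 31, acc = 35 + 31 = 66.
Iteration 2: 31 > -2 holds -> k = 31 - 4 = 27, acc = 66 + 27 = 93.
Iteration 3: 27 > -2 holds -> k = 27 - 4 = 23, acc = 93 + 23 = 116.
Iteration 4: 23 > -2 holds -> k = 23 - 4 = 19, acc = 116 + 19 = 135.
Iteration 5: 19 > -2 holds -> k = 19 - 4 = 15, acc = 135 + 15 = 150.
Iteration 6: 15 > -2 holds -> k = 15 - 4 = 11, acc = 150 + 11 = 161.
Iteration 7: 11 > -2 holds -> k = 11 - 4 = 7, acc = 161 + 7 = 168.
Iteration 8: 7 > -2 holds -> k = 7 - 4 = 3, acc = 168 + 3 = 171.
Iteration 9: 3 > -2 holds -> k = 3 - 4 = -1, acc = 171 + -1 = 170.
Iteration 10: -1 > -2 holds -> k = -1 - 4 = -5, acc = 170 + -5 = 165.
Iteration 11: -5 > -2 fails; recursion stops.
SUM(acc) = 35 + 66 + 93 + 116 + 135 + 150 + 161 + 168 + 171 + 170 + 165 = 1430.

1430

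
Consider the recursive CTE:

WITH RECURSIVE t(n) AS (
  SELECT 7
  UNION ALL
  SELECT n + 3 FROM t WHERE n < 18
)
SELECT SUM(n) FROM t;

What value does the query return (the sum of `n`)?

65

Base: n=7.
Iteration 1: 7 < 18 holds -> n = 7 + 3 = 10.
Iteration 2: 10 < 18 holds -> n = 10 + 3 = 13.
Iteration 3: 13 < 18 holds -> n = 13 + 3 = 16.
Iteration 4: 16 < 18 holds -> n = 16 + 3 = 19.
Iteration 5: 19 < 18 fails; recursion stops.
SUM(n) = 7 + 10 + 13 + 16 + 19 = 65.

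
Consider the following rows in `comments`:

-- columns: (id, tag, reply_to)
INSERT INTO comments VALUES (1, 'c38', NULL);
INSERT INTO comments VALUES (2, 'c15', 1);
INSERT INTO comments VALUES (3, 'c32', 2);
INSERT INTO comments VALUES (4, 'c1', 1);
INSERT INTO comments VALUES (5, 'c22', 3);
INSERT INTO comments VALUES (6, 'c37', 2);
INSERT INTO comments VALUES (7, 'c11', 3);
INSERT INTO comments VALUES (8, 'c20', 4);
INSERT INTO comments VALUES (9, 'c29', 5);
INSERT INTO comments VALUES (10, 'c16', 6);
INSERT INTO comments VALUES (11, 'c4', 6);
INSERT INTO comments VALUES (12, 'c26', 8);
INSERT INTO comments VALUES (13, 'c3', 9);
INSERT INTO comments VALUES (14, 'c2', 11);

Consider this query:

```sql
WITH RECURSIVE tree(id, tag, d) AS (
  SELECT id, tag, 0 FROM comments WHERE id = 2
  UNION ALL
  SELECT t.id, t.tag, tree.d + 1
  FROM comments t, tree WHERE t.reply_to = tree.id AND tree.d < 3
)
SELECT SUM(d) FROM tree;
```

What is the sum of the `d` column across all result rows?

Base: id=2 (c15) at d 0.
Iteration 1: rows with reply_to in {2} -> c32 (id 3, d 1), c37 (id 6, d 1).
Iteration 2: rows with reply_to in {3,6} -> c22 (id 5, d 2), c11 (id 7, d 2), c16 (id 10, d 2), c4 (id 11, d 2).
Iteration 3: rows with reply_to in {5,7,10,11} -> c29 (id 9, d 3), c2 (id 14, d 3).
Iteration 4: d < 3 fails for all current rows; recursion stops.
SUM(d) = 0 + 1 + 1 + 2 + 2 + 2 + 2 + 3 + 3 = 16.

16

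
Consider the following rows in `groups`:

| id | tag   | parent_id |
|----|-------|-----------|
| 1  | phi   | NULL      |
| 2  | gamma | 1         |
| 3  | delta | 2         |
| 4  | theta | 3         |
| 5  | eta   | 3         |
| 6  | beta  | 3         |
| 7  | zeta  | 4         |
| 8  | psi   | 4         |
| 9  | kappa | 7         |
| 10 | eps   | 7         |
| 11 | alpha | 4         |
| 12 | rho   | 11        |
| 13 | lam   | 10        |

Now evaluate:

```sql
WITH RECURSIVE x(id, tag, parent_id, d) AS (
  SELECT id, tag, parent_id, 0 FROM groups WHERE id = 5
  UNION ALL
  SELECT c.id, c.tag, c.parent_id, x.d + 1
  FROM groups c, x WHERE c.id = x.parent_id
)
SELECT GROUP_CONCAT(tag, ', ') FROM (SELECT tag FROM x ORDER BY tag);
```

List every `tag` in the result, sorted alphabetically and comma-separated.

delta, eta, gamma, phi

Base: id=5 (eta), parent_id=3, d 0.
Iteration 1: join on id=3 -> delta (id 3, parent_id=2, d 1).
Iteration 2: join on id=2 -> gamma (id 2, parent_id=1, d 2).
Iteration 3: join on id=1 -> phi (id 1, parent_id=NULL, d 3).
Iteration 4: parent_id is NULL; no match; recursion stops.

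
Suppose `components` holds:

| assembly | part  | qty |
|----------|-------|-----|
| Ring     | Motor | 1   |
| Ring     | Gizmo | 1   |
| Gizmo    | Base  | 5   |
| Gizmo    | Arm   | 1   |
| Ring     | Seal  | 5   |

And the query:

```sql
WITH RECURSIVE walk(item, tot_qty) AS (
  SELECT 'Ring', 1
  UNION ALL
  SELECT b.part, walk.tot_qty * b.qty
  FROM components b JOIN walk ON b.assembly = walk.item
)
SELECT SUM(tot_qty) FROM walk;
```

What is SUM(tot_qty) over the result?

Base: (Ring, tot_qty=1).
Iteration 1: components of {Ring} -> Gizmo = 1*1 = 1, Motor = 1*1 = 1, Seal = 1*5 = 5.
Iteration 2: components of {Gizmo,Motor,Seal} -> Arm = 1*1 = 1, Base = 1*5 = 5.
Iteration 3: no further components; recursion stops.
SUM(tot_qty) = 1 + 1 + 1 + 5 + 5 + 1 = 14.

14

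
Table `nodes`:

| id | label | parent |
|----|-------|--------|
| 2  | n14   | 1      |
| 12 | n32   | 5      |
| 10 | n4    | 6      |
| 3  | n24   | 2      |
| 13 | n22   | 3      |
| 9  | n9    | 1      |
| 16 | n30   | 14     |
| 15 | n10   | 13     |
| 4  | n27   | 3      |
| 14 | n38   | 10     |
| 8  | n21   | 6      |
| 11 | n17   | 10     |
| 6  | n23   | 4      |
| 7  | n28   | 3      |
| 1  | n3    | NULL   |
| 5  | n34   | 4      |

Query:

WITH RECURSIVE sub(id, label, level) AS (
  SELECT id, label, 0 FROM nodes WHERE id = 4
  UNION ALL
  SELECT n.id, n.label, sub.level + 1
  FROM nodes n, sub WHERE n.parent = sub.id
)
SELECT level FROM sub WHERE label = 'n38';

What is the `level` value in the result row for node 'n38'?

3

Base: id=4 (n27) at level 0.
Iteration 1: rows with parent in {4} -> n34 (id 5, level 1), n23 (id 6, level 1).
Iteration 2: rows with parent in {5,6} -> n21 (id 8, level 2), n4 (id 10, level 2), n32 (id 12, level 2).
Iteration 3: rows with parent in {8,10,12} -> n17 (id 11, level 3), n38 (id 14, level 3).
Iteration 4: rows with parent in {11,14} -> n30 (id 16, level 4).
Iteration 5: no rows with parent in {16}; recursion stops.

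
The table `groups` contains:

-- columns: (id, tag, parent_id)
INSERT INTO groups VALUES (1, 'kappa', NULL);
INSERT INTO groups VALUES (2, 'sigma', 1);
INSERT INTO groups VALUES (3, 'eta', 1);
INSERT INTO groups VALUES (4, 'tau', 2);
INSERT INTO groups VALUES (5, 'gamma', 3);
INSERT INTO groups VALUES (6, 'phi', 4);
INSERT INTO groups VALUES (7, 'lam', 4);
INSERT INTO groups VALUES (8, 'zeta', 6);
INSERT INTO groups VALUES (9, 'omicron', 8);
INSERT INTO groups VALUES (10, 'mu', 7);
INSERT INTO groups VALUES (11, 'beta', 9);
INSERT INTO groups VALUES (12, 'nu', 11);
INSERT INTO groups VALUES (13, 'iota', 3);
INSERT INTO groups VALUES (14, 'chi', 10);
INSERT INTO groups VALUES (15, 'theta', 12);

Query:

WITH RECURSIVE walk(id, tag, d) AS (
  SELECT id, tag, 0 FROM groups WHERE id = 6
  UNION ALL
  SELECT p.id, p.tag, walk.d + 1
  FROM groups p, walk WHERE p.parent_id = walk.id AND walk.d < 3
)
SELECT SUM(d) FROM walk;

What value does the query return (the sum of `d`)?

Base: id=6 (phi) at d 0.
Iteration 1: rows with parent_id in {6} -> zeta (id 8, d 1).
Iteration 2: rows with parent_id in {8} -> omicron (id 9, d 2).
Iteration 3: rows with parent_id in {9} -> beta (id 11, d 3).
Iteration 4: d < 3 fails for all current rows; recursion stops.
SUM(d) = 0 + 1 + 2 + 3 = 6.

6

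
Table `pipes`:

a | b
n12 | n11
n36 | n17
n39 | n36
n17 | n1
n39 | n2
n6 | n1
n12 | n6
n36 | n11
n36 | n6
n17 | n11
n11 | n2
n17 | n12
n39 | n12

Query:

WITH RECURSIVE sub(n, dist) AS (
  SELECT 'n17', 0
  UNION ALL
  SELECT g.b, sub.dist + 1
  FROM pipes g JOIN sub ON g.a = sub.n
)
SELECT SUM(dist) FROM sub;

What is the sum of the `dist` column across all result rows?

Base: (n17, dist=0).
Iteration 1: edges from {n17} -> (n1, dist=1), (n11, dist=1), (n12, dist=1).
Iteration 2: edges from {n1,n11,n12} -> (n11, dist=2), (n2, dist=2), (n6, dist=2).
Iteration 3: edges from {n11,n2,n6} -> (n1, dist=3), (n2, dist=3).
Iteration 4: no outgoing edges from {n1,n2}; recursion stops.
SUM(dist) = 0 + 1 + 1 + 1 + 2 + 2 + 2 + 3 + 3 = 15.

15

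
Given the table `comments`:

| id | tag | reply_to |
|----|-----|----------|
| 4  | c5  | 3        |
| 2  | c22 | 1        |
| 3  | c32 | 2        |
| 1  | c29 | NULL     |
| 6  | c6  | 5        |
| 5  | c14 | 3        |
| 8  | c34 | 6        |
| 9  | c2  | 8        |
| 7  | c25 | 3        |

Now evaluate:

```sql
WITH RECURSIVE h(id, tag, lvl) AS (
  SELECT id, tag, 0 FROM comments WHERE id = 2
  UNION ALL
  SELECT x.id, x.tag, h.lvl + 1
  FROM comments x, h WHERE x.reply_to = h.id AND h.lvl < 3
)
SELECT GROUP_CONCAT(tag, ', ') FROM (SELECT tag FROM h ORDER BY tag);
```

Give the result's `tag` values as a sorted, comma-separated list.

c14, c22, c25, c32, c5, c6

Base: id=2 (c22) at lvl 0.
Iteration 1: rows with reply_to in {2} -> c32 (id 3, lvl 1).
Iteration 2: rows with reply_to in {3} -> c5 (id 4, lvl 2), c14 (id 5, lvl 2), c25 (id 7, lvl 2).
Iteration 3: rows with reply_to in {4,5,7} -> c6 (id 6, lvl 3).
Iteration 4: lvl < 3 fails for all current rows; recursion stops.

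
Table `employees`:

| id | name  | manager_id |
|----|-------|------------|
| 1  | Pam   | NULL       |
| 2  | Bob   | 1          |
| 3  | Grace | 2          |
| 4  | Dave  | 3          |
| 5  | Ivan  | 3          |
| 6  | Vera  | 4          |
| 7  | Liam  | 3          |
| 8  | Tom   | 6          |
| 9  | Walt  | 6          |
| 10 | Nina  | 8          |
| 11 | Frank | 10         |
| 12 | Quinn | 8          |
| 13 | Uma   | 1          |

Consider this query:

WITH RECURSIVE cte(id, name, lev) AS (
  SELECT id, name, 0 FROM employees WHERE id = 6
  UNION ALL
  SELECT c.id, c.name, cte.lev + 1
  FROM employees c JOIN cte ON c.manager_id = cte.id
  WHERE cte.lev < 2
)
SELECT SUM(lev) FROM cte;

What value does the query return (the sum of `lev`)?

6

Base: id=6 (Vera) at lev 0.
Iteration 1: rows with manager_id in {6} -> Tom (id 8, lev 1), Walt (id 9, lev 1).
Iteration 2: rows with manager_id in {8,9} -> Nina (id 10, lev 2), Quinn (id 12, lev 2).
Iteration 3: lev < 2 fails for all current rows; recursion stops.
SUM(lev) = 0 + 1 + 1 + 2 + 2 = 6.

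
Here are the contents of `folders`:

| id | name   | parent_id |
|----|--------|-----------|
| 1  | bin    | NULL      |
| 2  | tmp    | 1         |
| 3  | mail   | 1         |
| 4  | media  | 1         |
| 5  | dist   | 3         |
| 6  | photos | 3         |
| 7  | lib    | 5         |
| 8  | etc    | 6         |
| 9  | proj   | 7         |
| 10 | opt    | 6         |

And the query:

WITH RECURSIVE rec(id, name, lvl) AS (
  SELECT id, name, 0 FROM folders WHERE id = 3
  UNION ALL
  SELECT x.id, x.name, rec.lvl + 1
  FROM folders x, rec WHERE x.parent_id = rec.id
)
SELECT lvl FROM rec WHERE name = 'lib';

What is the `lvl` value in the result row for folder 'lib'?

2

Base: id=3 (mail) at lvl 0.
Iteration 1: rows with parent_id in {3} -> dist (id 5, lvl 1), photos (id 6, lvl 1).
Iteration 2: rows with parent_id in {5,6} -> lib (id 7, lvl 2), etc (id 8, lvl 2), opt (id 10, lvl 2).
Iteration 3: rows with parent_id in {7,8,10} -> proj (id 9, lvl 3).
Iteration 4: no rows with parent_id in {9}; recursion stops.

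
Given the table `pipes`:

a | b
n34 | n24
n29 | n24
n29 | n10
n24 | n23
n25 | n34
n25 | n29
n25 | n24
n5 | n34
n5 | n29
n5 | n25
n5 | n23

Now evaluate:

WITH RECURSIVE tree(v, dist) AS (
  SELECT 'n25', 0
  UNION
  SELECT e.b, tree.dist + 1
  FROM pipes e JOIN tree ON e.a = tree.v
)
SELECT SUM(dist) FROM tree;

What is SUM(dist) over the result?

12

Base: (n25, dist=0).
Iteration 1: edges from {n25} -> (n24, dist=1), (n29, dist=1), (n34, dist=1).
Iteration 2: edges from {n24,n29,n34} -> (n10, dist=2), (n23, dist=2), (n24, dist=2). [UNION drops 1 duplicate row(s)]
Iteration 3: edges from {n10,n23,n24} -> (n23, dist=3).
Iteration 4: no outgoing edges from {n23}; recursion stops.
SUM(dist) = 0 + 1 + 1 + 1 + 2 + 2 + 2 + 3 = 12.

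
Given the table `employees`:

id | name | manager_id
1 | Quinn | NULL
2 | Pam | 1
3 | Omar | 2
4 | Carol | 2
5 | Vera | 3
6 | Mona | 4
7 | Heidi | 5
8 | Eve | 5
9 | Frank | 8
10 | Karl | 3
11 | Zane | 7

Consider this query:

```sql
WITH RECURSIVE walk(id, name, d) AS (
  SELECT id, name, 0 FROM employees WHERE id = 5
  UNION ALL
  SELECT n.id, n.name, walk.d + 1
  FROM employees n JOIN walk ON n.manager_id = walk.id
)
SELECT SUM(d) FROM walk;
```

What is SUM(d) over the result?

6

Base: id=5 (Vera) at d 0.
Iteration 1: rows with manager_id in {5} -> Heidi (id 7, d 1), Eve (id 8, d 1).
Iteration 2: rows with manager_id in {7,8} -> Frank (id 9, d 2), Zane (id 11, d 2).
Iteration 3: no rows with manager_id in {9,11}; recursion stops.
SUM(d) = 0 + 1 + 1 + 2 + 2 = 6.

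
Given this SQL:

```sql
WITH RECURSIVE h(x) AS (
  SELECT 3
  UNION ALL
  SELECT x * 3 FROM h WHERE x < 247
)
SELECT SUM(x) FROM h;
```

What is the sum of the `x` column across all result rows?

1092

Base: x=3.
Iteration 1: 3 < 247 holds -> x = 3 * 3 = 9.
Iteration 2: 9 < 247 holds -> x = 9 * 3 = 27.
Iteration 3: 27 < 247 holds -> x = 27 * 3 = 81.
Iteration 4: 81 < 247 holds -> x = 81 * 3 = 243.
Iteration 5: 243 < 247 holds -> x = 243 * 3 = 729.
Iteration 6: 729 < 247 fails; recursion stops.
SUM(x) = 3 + 9 + 27 + 81 + 243 + 729 = 1092.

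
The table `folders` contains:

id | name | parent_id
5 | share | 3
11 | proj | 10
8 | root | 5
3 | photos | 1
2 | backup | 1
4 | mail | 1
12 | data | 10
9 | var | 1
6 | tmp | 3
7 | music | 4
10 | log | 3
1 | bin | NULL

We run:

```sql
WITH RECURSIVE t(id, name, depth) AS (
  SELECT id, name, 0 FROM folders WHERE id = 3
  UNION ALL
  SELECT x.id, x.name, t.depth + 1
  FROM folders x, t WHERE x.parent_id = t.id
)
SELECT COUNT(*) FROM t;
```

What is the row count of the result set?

7

Base: id=3 (photos) at depth 0.
Iteration 1: rows with parent_id in {3} -> share (id 5, depth 1), tmp (id 6, depth 1), log (id 10, depth 1).
Iteration 2: rows with parent_id in {5,6,10} -> root (id 8, depth 2), proj (id 11, depth 2), data (id 12, depth 2).
Iteration 3: no rows with parent_id in {8,11,12}; recursion stops.
Total rows emitted: 7.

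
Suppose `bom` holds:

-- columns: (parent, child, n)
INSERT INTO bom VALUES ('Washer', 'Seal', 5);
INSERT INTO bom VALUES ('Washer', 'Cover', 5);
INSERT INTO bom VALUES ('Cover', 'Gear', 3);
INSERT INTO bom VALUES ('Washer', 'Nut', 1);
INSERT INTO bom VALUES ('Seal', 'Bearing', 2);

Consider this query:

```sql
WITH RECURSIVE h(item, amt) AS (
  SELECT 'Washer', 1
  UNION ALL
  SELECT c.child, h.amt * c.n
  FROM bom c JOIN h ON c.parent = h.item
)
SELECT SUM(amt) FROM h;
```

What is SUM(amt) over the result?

Base: (Washer, amt=1).
Iteration 1: components of {Washer} -> Cover = 1*5 = 5, Nut = 1*1 = 1, Seal = 1*5 = 5.
Iteration 2: components of {Cover,Nut,Seal} -> Bearing = 5*2 = 10, Gear = 5*3 = 15.
Iteration 3: no further components; recursion stops.
SUM(amt) = 1 + 5 + 5 + 1 + 10 + 15 = 37.

37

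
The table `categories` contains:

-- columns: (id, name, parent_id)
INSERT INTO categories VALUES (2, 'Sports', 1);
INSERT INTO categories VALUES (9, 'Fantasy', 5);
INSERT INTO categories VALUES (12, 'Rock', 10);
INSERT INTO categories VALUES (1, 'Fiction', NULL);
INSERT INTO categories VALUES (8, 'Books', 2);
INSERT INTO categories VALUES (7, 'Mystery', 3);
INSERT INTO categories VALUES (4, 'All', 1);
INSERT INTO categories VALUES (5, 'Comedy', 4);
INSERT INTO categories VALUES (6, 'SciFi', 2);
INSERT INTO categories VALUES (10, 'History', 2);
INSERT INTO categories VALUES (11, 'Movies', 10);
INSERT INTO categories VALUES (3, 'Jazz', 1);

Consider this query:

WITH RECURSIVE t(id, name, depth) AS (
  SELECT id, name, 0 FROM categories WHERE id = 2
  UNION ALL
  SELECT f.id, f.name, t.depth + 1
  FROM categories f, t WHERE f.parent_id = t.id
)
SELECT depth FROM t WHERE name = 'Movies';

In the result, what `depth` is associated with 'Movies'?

2

Base: id=2 (Sports) at depth 0.
Iteration 1: rows with parent_id in {2} -> SciFi (id 6, depth 1), Books (id 8, depth 1), History (id 10, depth 1).
Iteration 2: rows with parent_id in {6,8,10} -> Movies (id 11, depth 2), Rock (id 12, depth 2).
Iteration 3: no rows with parent_id in {11,12}; recursion stops.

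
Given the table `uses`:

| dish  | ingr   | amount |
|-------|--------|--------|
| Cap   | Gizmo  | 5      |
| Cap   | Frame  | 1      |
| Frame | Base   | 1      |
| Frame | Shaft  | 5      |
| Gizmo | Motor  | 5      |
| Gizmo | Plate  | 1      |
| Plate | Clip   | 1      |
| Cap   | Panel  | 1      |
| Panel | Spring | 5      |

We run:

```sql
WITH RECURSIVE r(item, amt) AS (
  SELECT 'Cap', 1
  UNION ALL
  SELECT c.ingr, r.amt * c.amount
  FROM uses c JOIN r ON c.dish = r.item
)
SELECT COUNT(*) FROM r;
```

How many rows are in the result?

10

Base: (Cap, amt=1).
Iteration 1: components of {Cap} -> Frame = 1*1 = 1, Gizmo = 1*5 = 5, Panel = 1*1 = 1.
Iteration 2: components of {Frame,Gizmo,Panel} -> Base = 1*1 = 1, Motor = 5*5 = 25, Plate = 5*1 = 5, Shaft = 1*5 = 5, Spring = 1*5 = 5.
Iteration 3: components of {Base,Motor,Plate,Shaft,Spring} -> Clip = 5*1 = 5.
Iteration 4: no further components; recursion stops.
Total rows emitted: 10.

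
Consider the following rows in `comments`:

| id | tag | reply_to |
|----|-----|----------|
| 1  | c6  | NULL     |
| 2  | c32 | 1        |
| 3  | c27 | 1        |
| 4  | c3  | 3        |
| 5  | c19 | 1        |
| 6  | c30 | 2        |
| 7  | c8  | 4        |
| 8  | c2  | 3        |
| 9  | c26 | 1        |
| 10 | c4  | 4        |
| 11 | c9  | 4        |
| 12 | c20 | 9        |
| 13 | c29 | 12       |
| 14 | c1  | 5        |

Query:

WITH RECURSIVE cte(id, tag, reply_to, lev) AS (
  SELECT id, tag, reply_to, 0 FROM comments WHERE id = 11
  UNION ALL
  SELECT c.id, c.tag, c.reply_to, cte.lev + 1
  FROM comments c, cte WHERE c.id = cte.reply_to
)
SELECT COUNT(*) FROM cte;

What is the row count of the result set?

Base: id=11 (c9), reply_to=4, lev 0.
Iteration 1: join on id=4 -> c3 (id 4, reply_to=3, lev 1).
Iteration 2: join on id=3 -> c27 (id 3, reply_to=1, lev 2).
Iteration 3: join on id=1 -> c6 (id 1, reply_to=NULL, lev 3).
Iteration 4: reply_to is NULL; no match; recursion stops.
Total rows emitted: 4.

4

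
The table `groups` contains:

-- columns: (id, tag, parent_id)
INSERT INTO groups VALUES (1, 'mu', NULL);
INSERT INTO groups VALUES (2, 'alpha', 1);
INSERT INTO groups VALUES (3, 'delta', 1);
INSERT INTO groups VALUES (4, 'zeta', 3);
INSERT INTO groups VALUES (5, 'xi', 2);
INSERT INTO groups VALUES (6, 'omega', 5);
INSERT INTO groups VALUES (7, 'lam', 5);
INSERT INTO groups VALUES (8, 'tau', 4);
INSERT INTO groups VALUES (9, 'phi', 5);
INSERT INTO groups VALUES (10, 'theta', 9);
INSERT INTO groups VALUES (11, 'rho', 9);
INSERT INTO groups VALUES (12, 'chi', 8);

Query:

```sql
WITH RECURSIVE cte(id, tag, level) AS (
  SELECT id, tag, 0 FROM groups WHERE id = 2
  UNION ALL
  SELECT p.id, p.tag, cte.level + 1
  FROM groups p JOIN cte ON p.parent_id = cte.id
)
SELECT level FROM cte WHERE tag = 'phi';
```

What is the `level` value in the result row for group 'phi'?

Base: id=2 (alpha) at level 0.
Iteration 1: rows with parent_id in {2} -> xi (id 5, level 1).
Iteration 2: rows with parent_id in {5} -> omega (id 6, level 2), lam (id 7, level 2), phi (id 9, level 2).
Iteration 3: rows with parent_id in {6,7,9} -> theta (id 10, level 3), rho (id 11, level 3).
Iteration 4: no rows with parent_id in {10,11}; recursion stops.

2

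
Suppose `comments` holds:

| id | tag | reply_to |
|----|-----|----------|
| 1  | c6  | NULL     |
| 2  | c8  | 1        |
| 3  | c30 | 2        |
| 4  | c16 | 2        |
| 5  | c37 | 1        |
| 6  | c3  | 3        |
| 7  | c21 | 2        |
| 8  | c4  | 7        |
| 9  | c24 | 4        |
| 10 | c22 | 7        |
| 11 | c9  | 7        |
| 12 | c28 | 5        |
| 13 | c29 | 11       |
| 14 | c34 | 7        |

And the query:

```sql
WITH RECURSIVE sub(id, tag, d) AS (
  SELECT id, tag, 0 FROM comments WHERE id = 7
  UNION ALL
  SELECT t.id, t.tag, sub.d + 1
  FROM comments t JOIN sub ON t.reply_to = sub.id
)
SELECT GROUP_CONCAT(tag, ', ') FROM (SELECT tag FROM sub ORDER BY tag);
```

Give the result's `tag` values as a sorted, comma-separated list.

Base: id=7 (c21) at d 0.
Iteration 1: rows with reply_to in {7} -> c4 (id 8, d 1), c22 (id 10, d 1), c9 (id 11, d 1), c34 (id 14, d 1).
Iteration 2: rows with reply_to in {8,10,11,14} -> c29 (id 13, d 2).
Iteration 3: no rows with reply_to in {13}; recursion stops.

c21, c22, c29, c34, c4, c9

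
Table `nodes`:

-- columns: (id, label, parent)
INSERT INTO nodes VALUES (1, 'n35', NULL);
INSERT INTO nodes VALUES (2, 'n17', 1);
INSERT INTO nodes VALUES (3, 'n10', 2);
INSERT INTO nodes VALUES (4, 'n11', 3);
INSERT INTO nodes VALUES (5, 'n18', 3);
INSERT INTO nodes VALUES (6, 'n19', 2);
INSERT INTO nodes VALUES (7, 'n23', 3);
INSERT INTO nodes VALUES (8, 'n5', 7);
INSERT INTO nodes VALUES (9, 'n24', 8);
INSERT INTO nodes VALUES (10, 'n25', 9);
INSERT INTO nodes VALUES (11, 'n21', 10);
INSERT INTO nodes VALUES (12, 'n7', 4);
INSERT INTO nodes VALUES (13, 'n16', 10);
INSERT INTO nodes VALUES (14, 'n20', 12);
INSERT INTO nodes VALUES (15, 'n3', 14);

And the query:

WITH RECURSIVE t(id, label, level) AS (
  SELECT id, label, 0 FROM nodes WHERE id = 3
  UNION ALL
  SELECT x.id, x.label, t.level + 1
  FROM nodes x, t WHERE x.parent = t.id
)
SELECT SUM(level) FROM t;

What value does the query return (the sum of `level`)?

31

Base: id=3 (n10) at level 0.
Iteration 1: rows with parent in {3} -> n11 (id 4, level 1), n18 (id 5, level 1), n23 (id 7, level 1).
Iteration 2: rows with parent in {4,5,7} -> n5 (id 8, level 2), n7 (id 12, level 2).
Iteration 3: rows with parent in {8,12} -> n24 (id 9, level 3), n20 (id 14, level 3).
Iteration 4: rows with parent in {9,14} -> n25 (id 10, level 4), n3 (id 15, level 4).
Iteration 5: rows with parent in {10,15} -> n21 (id 11, level 5), n16 (id 13, level 5).
Iteration 6: no rows with parent in {11,13}; recursion stops.
SUM(level) = 0 + 1 + 1 + 1 + 2 + 2 + 3 + 3 + 4 + 4 + 5 + 5 = 31.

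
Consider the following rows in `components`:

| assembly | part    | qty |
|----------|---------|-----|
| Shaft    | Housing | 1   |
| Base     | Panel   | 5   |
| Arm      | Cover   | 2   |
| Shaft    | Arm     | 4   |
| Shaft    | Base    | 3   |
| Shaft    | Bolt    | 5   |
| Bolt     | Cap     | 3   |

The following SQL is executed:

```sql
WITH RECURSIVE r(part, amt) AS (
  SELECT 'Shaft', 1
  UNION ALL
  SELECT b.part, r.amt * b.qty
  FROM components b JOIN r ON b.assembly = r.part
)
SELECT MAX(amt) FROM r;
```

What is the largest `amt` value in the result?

Base: (Shaft, amt=1).
Iteration 1: components of {Shaft} -> Arm = 1*4 = 4, Base = 1*3 = 3, Bolt = 1*5 = 5, Housing = 1*1 = 1.
Iteration 2: components of {Arm,Base,Bolt,Housing} -> Cap = 5*3 = 15, Cover = 4*2 = 8, Panel = 3*5 = 15.
Iteration 3: no further components; recursion stops.
amt values: 1, 5, 1, 4, 3, 15, 8, 15; the maximum is 15.

15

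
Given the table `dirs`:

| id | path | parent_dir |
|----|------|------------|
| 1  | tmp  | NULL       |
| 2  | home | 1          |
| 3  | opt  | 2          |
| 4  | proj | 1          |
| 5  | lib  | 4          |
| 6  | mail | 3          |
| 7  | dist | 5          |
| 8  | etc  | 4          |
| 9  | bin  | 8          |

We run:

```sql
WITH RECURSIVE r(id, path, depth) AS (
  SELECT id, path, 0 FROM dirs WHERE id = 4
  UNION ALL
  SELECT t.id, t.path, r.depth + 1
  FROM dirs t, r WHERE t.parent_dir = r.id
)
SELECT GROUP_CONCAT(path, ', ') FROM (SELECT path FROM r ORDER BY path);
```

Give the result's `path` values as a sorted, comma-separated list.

Base: id=4 (proj) at depth 0.
Iteration 1: rows with parent_dir in {4} -> lib (id 5, depth 1), etc (id 8, depth 1).
Iteration 2: rows with parent_dir in {5,8} -> dist (id 7, depth 2), bin (id 9, depth 2).
Iteration 3: no rows with parent_dir in {7,9}; recursion stops.

bin, dist, etc, lib, proj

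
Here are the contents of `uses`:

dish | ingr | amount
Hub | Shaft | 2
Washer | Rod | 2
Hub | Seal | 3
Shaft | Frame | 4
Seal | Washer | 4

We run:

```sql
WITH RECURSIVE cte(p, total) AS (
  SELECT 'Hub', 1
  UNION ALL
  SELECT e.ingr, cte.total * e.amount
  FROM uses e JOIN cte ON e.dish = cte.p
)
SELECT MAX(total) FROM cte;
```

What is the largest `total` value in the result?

24

Base: (Hub, total=1).
Iteration 1: components of {Hub} -> Seal = 1*3 = 3, Shaft = 1*2 = 2.
Iteration 2: components of {Seal,Shaft} -> Frame = 2*4 = 8, Washer = 3*4 = 12.
Iteration 3: components of {Frame,Washer} -> Rod = 12*2 = 24.
Iteration 4: no further components; recursion stops.
total values: 1, 3, 2, 12, 8, 24; the maximum is 24.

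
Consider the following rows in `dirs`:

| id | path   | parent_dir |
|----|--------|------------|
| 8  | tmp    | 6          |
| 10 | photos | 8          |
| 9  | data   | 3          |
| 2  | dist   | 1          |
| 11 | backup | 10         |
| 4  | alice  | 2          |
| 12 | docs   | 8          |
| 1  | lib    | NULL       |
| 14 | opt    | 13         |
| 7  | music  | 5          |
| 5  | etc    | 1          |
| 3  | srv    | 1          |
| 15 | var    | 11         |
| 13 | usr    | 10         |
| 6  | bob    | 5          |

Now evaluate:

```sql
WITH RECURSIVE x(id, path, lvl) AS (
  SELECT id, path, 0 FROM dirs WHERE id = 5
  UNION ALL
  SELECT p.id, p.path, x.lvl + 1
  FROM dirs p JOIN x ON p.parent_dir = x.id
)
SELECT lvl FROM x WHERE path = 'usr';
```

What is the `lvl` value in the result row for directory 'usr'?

Base: id=5 (etc) at lvl 0.
Iteration 1: rows with parent_dir in {5} -> bob (id 6, lvl 1), music (id 7, lvl 1).
Iteration 2: rows with parent_dir in {6,7} -> tmp (id 8, lvl 2).
Iteration 3: rows with parent_dir in {8} -> photos (id 10, lvl 3), docs (id 12, lvl 3).
Iteration 4: rows with parent_dir in {10,12} -> backup (id 11, lvl 4), usr (id 13, lvl 4).
Iteration 5: rows with parent_dir in {11,13} -> opt (id 14, lvl 5), var (id 15, lvl 5).
Iteration 6: no rows with parent_dir in {14,15}; recursion stops.

4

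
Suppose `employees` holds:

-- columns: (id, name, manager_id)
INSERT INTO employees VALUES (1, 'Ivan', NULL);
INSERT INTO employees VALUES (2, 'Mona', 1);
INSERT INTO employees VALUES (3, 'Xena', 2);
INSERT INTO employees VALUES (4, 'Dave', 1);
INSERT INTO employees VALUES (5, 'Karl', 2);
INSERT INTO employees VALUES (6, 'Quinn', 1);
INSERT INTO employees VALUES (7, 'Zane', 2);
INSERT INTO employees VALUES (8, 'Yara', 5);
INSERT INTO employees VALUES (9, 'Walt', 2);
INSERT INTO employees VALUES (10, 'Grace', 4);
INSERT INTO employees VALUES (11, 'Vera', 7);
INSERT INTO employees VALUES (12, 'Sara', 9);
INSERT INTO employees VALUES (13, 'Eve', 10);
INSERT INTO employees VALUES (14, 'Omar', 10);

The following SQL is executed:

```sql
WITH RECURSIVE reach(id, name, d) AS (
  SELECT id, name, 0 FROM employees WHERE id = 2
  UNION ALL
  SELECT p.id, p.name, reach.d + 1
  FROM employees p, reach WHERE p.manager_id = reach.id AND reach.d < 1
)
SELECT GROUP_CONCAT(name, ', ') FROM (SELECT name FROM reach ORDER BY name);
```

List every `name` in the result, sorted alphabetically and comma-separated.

Karl, Mona, Walt, Xena, Zane

Base: id=2 (Mona) at d 0.
Iteration 1: rows with manager_id in {2} -> Xena (id 3, d 1), Karl (id 5, d 1), Zane (id 7, d 1), Walt (id 9, d 1).
Iteration 2: d < 1 fails for all current rows; recursion stops.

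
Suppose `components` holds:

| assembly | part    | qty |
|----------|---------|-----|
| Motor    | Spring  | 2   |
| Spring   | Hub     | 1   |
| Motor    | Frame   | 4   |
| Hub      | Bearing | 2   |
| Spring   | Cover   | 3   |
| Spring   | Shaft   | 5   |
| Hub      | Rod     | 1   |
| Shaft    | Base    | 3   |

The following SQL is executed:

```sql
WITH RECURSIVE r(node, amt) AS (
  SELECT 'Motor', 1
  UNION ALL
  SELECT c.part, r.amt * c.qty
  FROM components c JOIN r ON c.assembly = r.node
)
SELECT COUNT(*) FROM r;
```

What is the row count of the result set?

9

Base: (Motor, amt=1).
Iteration 1: components of {Motor} -> Frame = 1*4 = 4, Spring = 1*2 = 2.
Iteration 2: components of {Frame,Spring} -> Cover = 2*3 = 6, Hub = 2*1 = 2, Shaft = 2*5 = 10.
Iteration 3: components of {Cover,Hub,Shaft} -> Base = 10*3 = 30, Bearing = 2*2 = 4, Rod = 2*1 = 2.
Iteration 4: no further components; recursion stops.
Total rows emitted: 9.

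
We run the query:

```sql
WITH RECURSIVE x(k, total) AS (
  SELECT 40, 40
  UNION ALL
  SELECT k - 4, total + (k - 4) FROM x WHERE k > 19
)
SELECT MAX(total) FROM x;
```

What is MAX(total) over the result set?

Base: k=40, total=40.
Iteration 1: 40 > 19 holds -> k = 40 - 4 = 36, total = 40 + 36 = 76.
Iteration 2: 36 > 19 holds -> k = 36 - 4 = 32, total = 76 + 32 = 108.
Iteration 3: 32 > 19 holds -> k = 32 - 4 = 28, total = 108 + 28 = 136.
Iteration 4: 28 > 19 holds -> k = 28 - 4 = 24, total = 136 + 24 = 160.
Iteration 5: 24 > 19 holds -> k = 24 - 4 = 20, total = 160 + 20 = 180.
Iteration 6: 20 > 19 holds -> k = 20 - 4 = 16, total = 180 + 16 = 196.
Iteration 7: 16 > 19 fails; recursion stops.
total values: 40, 76, 108, 136, 160, 180, 196; the maximum is 196.

196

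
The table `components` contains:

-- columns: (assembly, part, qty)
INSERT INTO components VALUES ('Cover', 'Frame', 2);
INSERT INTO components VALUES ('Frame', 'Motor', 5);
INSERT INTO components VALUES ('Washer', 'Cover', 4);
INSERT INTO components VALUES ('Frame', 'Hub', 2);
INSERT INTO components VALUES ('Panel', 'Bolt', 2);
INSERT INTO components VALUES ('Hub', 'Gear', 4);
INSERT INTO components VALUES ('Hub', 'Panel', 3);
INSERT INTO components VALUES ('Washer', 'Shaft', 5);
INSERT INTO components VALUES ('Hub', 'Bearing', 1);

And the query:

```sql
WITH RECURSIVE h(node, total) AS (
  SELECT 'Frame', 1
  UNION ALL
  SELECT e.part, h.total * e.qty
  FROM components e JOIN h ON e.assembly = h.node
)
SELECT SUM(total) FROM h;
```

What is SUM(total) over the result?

36

Base: (Frame, total=1).
Iteration 1: components of {Frame} -> Hub = 1*2 = 2, Motor = 1*5 = 5.
Iteration 2: components of {Hub,Motor} -> Bearing = 2*1 = 2, Gear = 2*4 = 8, Panel = 2*3 = 6.
Iteration 3: components of {Bearing,Gear,Panel} -> Bolt = 6*2 = 12.
Iteration 4: no further components; recursion stops.
SUM(total) = 1 + 5 + 2 + 6 + 2 + 8 + 12 = 36.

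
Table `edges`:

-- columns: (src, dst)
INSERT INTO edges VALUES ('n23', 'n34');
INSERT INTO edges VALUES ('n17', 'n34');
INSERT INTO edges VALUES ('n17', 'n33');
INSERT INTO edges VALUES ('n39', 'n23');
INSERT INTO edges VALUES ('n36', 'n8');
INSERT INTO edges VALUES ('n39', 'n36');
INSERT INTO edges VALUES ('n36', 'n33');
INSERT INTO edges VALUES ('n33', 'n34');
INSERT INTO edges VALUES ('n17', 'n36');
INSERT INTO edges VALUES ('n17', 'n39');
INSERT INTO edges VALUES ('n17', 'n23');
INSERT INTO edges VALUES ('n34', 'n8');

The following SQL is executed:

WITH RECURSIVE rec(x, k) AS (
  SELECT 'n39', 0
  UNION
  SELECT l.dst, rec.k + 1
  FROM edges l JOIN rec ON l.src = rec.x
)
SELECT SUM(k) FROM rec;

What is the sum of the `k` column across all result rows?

Base: (n39, k=0).
Iteration 1: edges from {n39} -> (n23, k=1), (n36, k=1).
Iteration 2: edges from {n23,n36} -> (n33, k=2), (n34, k=2), (n8, k=2).
Iteration 3: edges from {n33,n34,n8} -> (n34, k=3), (n8, k=3).
Iteration 4: edges from {n34,n8} -> (n8, k=4).
Iteration 5: no outgoing edges from {n8}; recursion stops.
SUM(k) = 0 + 1 + 1 + 2 + 2 + 2 + 3 + 3 + 4 = 18.

18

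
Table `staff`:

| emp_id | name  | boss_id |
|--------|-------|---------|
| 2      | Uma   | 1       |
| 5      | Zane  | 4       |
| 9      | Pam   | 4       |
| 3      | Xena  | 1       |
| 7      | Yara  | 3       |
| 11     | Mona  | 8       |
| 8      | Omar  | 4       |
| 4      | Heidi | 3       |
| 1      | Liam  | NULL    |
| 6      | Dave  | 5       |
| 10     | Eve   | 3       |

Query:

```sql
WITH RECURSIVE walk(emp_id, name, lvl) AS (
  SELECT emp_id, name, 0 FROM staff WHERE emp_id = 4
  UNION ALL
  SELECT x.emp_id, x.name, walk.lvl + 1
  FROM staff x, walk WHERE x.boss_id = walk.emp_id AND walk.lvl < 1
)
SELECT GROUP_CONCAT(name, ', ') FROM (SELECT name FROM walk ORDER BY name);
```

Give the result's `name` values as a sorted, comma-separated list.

Base: emp_id=4 (Heidi) at lvl 0.
Iteration 1: rows with boss_id in {4} -> Zane (id 5, lvl 1), Omar (id 8, lvl 1), Pam (id 9, lvl 1).
Iteration 2: lvl < 1 fails for all current rows; recursion stops.

Heidi, Omar, Pam, Zane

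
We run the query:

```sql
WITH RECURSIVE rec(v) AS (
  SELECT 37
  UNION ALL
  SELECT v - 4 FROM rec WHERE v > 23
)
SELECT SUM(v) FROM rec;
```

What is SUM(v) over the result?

Base: v=37.
Iteration 1: 37 > 23 holds -> v = 37 - 4 = 33.
Iteration 2: 33 > 23 holds -> v = 33 - 4 = 29.
Iteration 3: 29 > 23 holds -> v = 29 - 4 = 25.
Iteration 4: 25 > 23 holds -> v = 25 - 4 = 21.
Iteration 5: 21 > 23 fails; recursion stops.
SUM(v) = 37 + 33 + 29 + 25 + 21 = 145.

145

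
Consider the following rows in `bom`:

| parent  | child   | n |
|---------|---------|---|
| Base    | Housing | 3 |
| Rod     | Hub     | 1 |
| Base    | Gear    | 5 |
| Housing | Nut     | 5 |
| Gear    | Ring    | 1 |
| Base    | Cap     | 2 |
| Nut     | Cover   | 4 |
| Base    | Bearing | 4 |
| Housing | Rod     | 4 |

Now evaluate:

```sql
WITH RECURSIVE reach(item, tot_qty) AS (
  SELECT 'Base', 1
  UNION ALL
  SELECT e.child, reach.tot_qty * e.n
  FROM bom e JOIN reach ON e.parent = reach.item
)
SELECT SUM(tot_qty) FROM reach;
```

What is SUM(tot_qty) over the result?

119

Base: (Base, tot_qty=1).
Iteration 1: components of {Base} -> Bearing = 1*4 = 4, Cap = 1*2 = 2, Gear = 1*5 = 5, Housing = 1*3 = 3.
Iteration 2: components of {Bearing,Cap,Gear,Housing} -> Nut = 3*5 = 15, Ring = 5*1 = 5, Rod = 3*4 = 12.
Iteration 3: components of {Nut,Ring,Rod} -> Cover = 15*4 = 60, Hub = 12*1 = 12.
Iteration 4: no further components; recursion stops.
SUM(tot_qty) = 1 + 3 + 4 + 2 + 5 + 12 + 15 + 5 + 12 + 60 = 119.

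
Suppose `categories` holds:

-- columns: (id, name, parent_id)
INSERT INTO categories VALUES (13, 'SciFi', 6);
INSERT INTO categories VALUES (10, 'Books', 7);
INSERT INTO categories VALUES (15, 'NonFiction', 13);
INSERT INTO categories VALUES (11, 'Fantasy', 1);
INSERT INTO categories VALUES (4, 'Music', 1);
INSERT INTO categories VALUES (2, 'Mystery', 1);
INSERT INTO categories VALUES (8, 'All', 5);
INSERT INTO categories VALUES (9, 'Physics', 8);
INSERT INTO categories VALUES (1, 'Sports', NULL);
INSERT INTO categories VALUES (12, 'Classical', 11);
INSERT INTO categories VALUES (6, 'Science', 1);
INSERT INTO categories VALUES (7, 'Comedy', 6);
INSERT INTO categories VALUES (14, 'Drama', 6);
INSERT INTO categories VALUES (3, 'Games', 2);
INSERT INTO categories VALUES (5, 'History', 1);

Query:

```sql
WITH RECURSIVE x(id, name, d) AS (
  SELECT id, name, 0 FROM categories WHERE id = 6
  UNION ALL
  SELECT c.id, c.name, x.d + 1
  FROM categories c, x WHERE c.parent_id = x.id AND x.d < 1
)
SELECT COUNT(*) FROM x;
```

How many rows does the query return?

4

Base: id=6 (Science) at d 0.
Iteration 1: rows with parent_id in {6} -> Comedy (id 7, d 1), SciFi (id 13, d 1), Drama (id 14, d 1).
Iteration 2: d < 1 fails for all current rows; recursion stops.
Total rows emitted: 4.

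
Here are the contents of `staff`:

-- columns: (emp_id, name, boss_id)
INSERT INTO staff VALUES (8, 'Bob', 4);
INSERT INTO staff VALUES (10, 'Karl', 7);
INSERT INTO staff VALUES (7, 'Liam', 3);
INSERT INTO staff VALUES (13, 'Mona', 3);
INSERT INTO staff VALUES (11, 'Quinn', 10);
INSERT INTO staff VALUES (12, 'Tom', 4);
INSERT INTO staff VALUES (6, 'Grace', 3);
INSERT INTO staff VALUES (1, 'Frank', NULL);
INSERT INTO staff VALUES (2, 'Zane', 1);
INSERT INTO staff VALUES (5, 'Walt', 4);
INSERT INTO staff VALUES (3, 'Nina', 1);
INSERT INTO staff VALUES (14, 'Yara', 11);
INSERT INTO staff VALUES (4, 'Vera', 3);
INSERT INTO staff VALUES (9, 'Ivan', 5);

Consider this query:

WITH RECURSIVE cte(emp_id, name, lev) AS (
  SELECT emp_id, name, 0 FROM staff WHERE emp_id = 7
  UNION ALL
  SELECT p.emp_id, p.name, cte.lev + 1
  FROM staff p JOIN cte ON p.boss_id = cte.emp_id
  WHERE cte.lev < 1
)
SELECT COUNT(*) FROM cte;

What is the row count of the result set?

2

Base: emp_id=7 (Liam) at lev 0.
Iteration 1: rows with boss_id in {7} -> Karl (id 10, lev 1).
Iteration 2: lev < 1 fails for all current rows; recursion stops.
Total rows emitted: 2.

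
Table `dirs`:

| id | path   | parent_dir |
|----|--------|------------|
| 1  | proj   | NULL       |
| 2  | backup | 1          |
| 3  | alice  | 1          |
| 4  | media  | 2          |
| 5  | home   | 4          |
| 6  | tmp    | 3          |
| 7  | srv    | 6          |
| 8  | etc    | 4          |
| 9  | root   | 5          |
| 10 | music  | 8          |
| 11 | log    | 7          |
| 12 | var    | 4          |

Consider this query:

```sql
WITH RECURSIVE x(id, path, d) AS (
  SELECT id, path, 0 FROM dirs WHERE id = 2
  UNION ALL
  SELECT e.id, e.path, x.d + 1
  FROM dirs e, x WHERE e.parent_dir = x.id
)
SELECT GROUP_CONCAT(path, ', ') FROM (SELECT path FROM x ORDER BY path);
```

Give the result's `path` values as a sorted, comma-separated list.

backup, etc, home, media, music, root, var

Base: id=2 (backup) at d 0.
Iteration 1: rows with parent_dir in {2} -> media (id 4, d 1).
Iteration 2: rows with parent_dir in {4} -> home (id 5, d 2), etc (id 8, d 2), var (id 12, d 2).
Iteration 3: rows with parent_dir in {5,8,12} -> root (id 9, d 3), music (id 10, d 3).
Iteration 4: no rows with parent_dir in {9,10}; recursion stops.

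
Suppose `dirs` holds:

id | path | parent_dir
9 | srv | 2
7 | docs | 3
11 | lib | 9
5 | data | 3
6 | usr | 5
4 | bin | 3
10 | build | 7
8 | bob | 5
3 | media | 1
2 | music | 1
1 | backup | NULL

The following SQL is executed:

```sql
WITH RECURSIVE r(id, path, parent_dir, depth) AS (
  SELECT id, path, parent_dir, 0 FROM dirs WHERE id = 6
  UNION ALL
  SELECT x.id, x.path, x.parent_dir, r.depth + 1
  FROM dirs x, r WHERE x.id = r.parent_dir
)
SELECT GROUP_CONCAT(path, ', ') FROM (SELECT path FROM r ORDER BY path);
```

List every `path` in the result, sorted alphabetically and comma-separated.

Base: id=6 (usr), parent_dir=5, depth 0.
Iteration 1: join on id=5 -> data (id 5, parent_dir=3, depth 1).
Iteration 2: join on id=3 -> media (id 3, parent_dir=1, depth 2).
Iteration 3: join on id=1 -> backup (id 1, parent_dir=NULL, depth 3).
Iteration 4: parent_dir is NULL; no match; recursion stops.

backup, data, media, usr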